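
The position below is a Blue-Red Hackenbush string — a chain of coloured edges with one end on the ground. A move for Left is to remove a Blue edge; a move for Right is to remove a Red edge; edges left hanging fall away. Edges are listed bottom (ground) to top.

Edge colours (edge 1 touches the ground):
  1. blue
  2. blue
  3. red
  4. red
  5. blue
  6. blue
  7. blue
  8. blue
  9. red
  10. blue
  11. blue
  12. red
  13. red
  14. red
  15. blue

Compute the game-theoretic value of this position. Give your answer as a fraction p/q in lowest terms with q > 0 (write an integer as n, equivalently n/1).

step 1: add blue to get b; options L={ 0 } R={ — } gives 1
step 2: add blue to get bb; options L={ 0; 1 } R={ — } gives 2
step 3: add red to get bbr; options L={ 0; 1 } R={ 2 } gives 3/2
step 4: add red to get bbrr; options L={ 0; 1 } R={ 3/2; 2 } gives 5/4
step 5: add blue to get bbrrb; options L={ 0; 1; 5/4 } R={ 3/2; 2 } gives 11/8
step 6: add blue to get bbrrbb; options L={ 0; 1; 5/4; 11/8 } R={ 3/2; 2 } gives 23/16
step 7: add blue to get bbrrbbb; options L={ 0; 1; 5/4; 11/8; 23/16 } R={ 3/2; 2 } gives 47/32
step 8: add blue to get bbrrbbbb; options L={ 0; 1; 5/4; 11/8; 23/16; 47/32 } R={ 3/2; 2 } gives 95/64
step 9: add red to get bbrrbbbbr; options L={ 0; 1; 5/4; 11/8; 23/16; 47/32 } R={ 95/64; 3/2; 2 } gives 189/128
step 10: add blue to get bbrrbbbbrb; options L={ 0; 1; 5/4; 11/8; 23/16; 47/32; 189/128 } R={ 95/64; 3/2; 2 } gives 379/256
step 11: add blue to get bbrrbbbbrbb; options L={ 0; 1; 5/4; 11/8; 23/16; 47/32; 189/128; 379/256 } R={ 95/64; 3/2; 2 } gives 759/512
step 12: add red to get bbrrbbbbrbbr; options L={ 0; 1; 5/4; 11/8; 23/16; 47/32; 189/128; 379/256 } R={ 759/512; 95/64; 3/2; 2 } gives 1517/1024
step 13: add red to get bbrrbbbbrbbrr; options L={ 0; 1; 5/4; 11/8; 23/16; 47/32; 189/128; 379/256 } R={ 1517/1024; 759/512; 95/64; 3/2; 2 } gives 3033/2048
step 14: add red to get bbrrbbbbrbbrrr; options L={ 0; 1; 5/4; 11/8; 23/16; 47/32; 189/128; 379/256 } R={ 3033/2048; 1517/1024; 759/512; 95/64; 3/2; 2 } gives 6065/4096
step 15: add blue to get bbrrbbbbrbbrrrb; options L={ 0; 1; 5/4; 11/8; 23/16; 47/32; 189/128; 379/256; 6065/4096 } R={ 3033/2048; 1517/1024; 759/512; 95/64; 3/2; 2 } gives 12131/8192

12131/8192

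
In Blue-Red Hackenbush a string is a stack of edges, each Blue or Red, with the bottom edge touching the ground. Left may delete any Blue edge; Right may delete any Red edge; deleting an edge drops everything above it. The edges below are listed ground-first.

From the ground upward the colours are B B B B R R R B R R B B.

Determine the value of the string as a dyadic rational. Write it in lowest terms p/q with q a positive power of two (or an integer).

807/256

Prefix values for B B B B R R R B R R B B via {L|R} + simplicity:
step 1: add B to get B; options L={ 0 } R={ none } gives 1
step 2: add B to get BB; options L={ 0,1 } R={ none } gives 2
step 3: add B to get BBB; options L={ 0,1,2 } R={ none } gives 3
step 4: add B to get BBBB; options L={ 0,1,2,3 } R={ none } gives 4
step 5: add R to get BBBBR; options L={ 0,1,2,3 } R={ 4 } gives 7/2
step 6: add R to get BBBBRR; options L={ 0,1,2,3 } R={ 7/2,4 } gives 13/4
step 7: add R to get BBBBRRR; options L={ 0,1,2,3 } R={ 13/4,7/2,4 } gives 25/8
step 8: add B to get BBBBRRRB; options L={ 0,1,2,3,25/8 } R={ 13/4,7/2,4 } gives 51/16
step 9: add R to get BBBBRRRBR; options L={ 0,1,2,3,25/8 } R={ 51/16,13/4,7/2,4 } gives 101/32
step 10: add R to get BBBBRRRBRR; options L={ 0,1,2,3,25/8 } R={ 101/32,51/16,13/4,7/2,4 } gives 201/64
step 11: add B to get BBBBRRRBRRB; options L={ 0,1,2,3,25/8,201/64 } R={ 101/32,51/16,13/4,7/2,4 } gives 403/128
step 12: add B to get BBBBRRRBRRBB; options L={ 0,1,2,3,25/8,201/64,403/128 } R={ 101/32,51/16,13/4,7/2,4 } gives 807/256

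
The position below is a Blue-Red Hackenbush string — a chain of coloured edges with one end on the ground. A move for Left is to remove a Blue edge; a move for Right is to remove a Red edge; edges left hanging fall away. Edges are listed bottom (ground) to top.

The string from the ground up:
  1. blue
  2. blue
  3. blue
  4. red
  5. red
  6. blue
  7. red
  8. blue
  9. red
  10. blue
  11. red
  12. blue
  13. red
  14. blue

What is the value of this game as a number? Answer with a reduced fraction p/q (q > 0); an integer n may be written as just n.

Build G(s[:k]) for k = 1..14, string s = blue blue blue red red blue red blue red blue red blue red blue.
edge 1 of 14 (blue): { 0 | — } -> 1
edge 2 of 14 (blue): { 0; 1 | — } -> 2
edge 3 of 14 (blue): { 0; 1; 2 | — } -> 3
edge 4 of 14 (red): { 0; 1; 2 | 3 } -> 5/2
edge 5 of 14 (red): { 0; 1; 2 | 5/2; 3 } -> 9/4
edge 6 of 14 (blue): { 0; 1; 2; 9/4 | 5/2; 3 } -> 19/8
edge 7 of 14 (red): { 0; 1; 2; 9/4 | 19/8; 5/2; 3 } -> 37/16
edge 8 of 14 (blue): { 0; 1; 2; 9/4; 37/16 | 19/8; 5/2; 3 } -> 75/32
edge 9 of 14 (red): { 0; 1; 2; 9/4; 37/16 | 75/32; 19/8; 5/2; 3 } -> 149/64
edge 10 of 14 (blue): { 0; 1; 2; 9/4; 37/16; 149/64 | 75/32; 19/8; 5/2; 3 } -> 299/128
edge 11 of 14 (red): { 0; 1; 2; 9/4; 37/16; 149/64 | 299/128; 75/32; 19/8; 5/2; 3 } -> 597/256
edge 12 of 14 (blue): { 0; 1; 2; 9/4; 37/16; 149/64; 597/256 | 299/128; 75/32; 19/8; 5/2; 3 } -> 1195/512
edge 13 of 14 (red): { 0; 1; 2; 9/4; 37/16; 149/64; 597/256 | 1195/512; 299/128; 75/32; 19/8; 5/2; 3 } -> 2389/1024
edge 14 of 14 (blue): { 0; 1; 2; 9/4; 37/16; 149/64; 597/256; 2389/1024 | 1195/512; 299/128; 75/32; 19/8; 5/2; 3 } -> 4779/2048

4779/2048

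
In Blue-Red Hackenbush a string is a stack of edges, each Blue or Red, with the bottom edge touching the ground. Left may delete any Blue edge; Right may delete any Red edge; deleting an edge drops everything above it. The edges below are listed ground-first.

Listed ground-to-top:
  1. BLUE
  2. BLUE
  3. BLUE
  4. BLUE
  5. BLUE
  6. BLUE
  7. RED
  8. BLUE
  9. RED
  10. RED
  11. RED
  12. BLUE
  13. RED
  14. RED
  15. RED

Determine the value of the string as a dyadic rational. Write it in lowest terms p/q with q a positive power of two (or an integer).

2833/512

B: Left { 0 }, Right { ∅ } gives simplest 1
BB: Left { 0; 1 }, Right { ∅ } gives simplest 2
BBB: Left { 0; 1; 2 }, Right { ∅ } gives simplest 3
BBBB: Left { 0; 1; 2; 3 }, Right { ∅ } gives simplest 4
BBBBB: Left { 0; 1; 2; 3; 4 }, Right { ∅ } gives simplest 5
BBBBBB: Left { 0; 1; 2; 3; 4; 5 }, Right { ∅ } gives simplest 6
BBBBBBR: Left { 0; 1; 2; 3; 4; 5 }, Right { 6 } gives simplest 11/2
BBBBBBRB: Left { 0; 1; 2; 3; 4; 5; 11/2 }, Right { 6 } gives simplest 23/4
BBBBBBRBR: Left { 0; 1; 2; 3; 4; 5; 11/2 }, Right { 23/4; 6 } gives simplest 45/8
BBBBBBRBRR: Left { 0; 1; 2; 3; 4; 5; 11/2 }, Right { 45/8; 23/4; 6 } gives simplest 89/16
BBBBBBRBRRR: Left { 0; 1; 2; 3; 4; 5; 11/2 }, Right { 89/16; 45/8; 23/4; 6 } gives simplest 177/32
BBBBBBRBRRRB: Left { 0; 1; 2; 3; 4; 5; 11/2; 177/32 }, Right { 89/16; 45/8; 23/4; 6 } gives simplest 355/64
BBBBBBRBRRRBR: Left { 0; 1; 2; 3; 4; 5; 11/2; 177/32 }, Right { 355/64; 89/16; 45/8; 23/4; 6 } gives simplest 709/128
BBBBBBRBRRRBRR: Left { 0; 1; 2; 3; 4; 5; 11/2; 177/32 }, Right { 709/128; 355/64; 89/16; 45/8; 23/4; 6 } gives simplest 1417/256
BBBBBBRBRRRBRRR: Left { 0; 1; 2; 3; 4; 5; 11/2; 177/32 }, Right { 1417/256; 709/128; 355/64; 89/16; 45/8; 23/4; 6 } gives simplest 2833/512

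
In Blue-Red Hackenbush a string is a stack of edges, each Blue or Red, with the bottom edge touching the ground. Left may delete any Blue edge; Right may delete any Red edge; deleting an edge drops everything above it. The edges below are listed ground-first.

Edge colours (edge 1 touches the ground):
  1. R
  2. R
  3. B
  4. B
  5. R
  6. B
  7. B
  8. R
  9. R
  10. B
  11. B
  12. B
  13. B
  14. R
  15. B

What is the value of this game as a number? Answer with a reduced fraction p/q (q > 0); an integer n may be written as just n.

Recurse on prefixes of the 15-edge string R R B B R B B R R B B B B R B:
1 of 15 · R · max L −∞ · min R 0 ⇒ -1
2 of 15 · RR · max L −∞ · min R -1 ⇒ -2
3 of 15 · RRB · max L -2 · min R -1 ⇒ -3/2
4 of 15 · RRBB · max L -3/2 · min R -1 ⇒ -5/4
5 of 15 · RRBBR · max L -3/2 · min R -5/4 ⇒ -11/8
6 of 15 · RRBBRB · max L -11/8 · min R -5/4 ⇒ -21/16
7 of 15 · RRBBRBB · max L -21/16 · min R -5/4 ⇒ -41/32
8 of 15 · RRBBRBBR · max L -21/16 · min R -41/32 ⇒ -83/64
9 of 15 · RRBBRBBRR · max L -21/16 · min R -83/64 ⇒ -167/128
10 of 15 · RRBBRBBRRB · max L -167/128 · min R -83/64 ⇒ -333/256
11 of 15 · RRBBRBBRRBB · max L -333/256 · min R -83/64 ⇒ -665/512
12 of 15 · RRBBRBBRRBBB · max L -665/512 · min R -83/64 ⇒ -1329/1024
13 of 15 · RRBBRBBRRBBBB · max L -1329/1024 · min R -83/64 ⇒ -2657/2048
14 of 15 · RRBBRBBRRBBBBR · max L -1329/1024 · min R -2657/2048 ⇒ -5315/4096
15 of 15 · RRBBRBBRRBBBBRB · max L -5315/4096 · min R -2657/2048 ⇒ -10629/8192

-10629/8192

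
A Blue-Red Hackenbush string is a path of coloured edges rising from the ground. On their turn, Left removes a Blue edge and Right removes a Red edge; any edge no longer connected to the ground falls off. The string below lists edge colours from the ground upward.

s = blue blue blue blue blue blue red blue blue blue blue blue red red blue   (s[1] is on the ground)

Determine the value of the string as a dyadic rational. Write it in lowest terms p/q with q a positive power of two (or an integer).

Build value(s[:k]) for k = 1..15, string s = blue blue blue blue blue blue red blue blue blue blue blue red red blue.
b: Left { 0 }, Right {  } gives simplest 1
bb: Left { 0,1 }, Right {  } gives simplest 2
bbb: Left { 0,1,2 }, Right {  } gives simplest 3
bbbb: Left { 0,1,2,3 }, Right {  } gives simplest 4
bbbbb: Left { 0,1,2,3,4 }, Right {  } gives simplest 5
bbbbbb: Left { 0,1,2,3,4,5 }, Right {  } gives simplest 6
bbbbbbr: Left { 0,1,2,3,4,5 }, Right { 6 } gives simplest 11/2
bbbbbbrb: Left { 0,1,2,3,4,5,11/2 }, Right { 6 } gives simplest 23/4
bbbbbbrbb: Left { 0,1,2,3,4,5,11/2,23/4 }, Right { 6 } gives simplest 47/8
bbbbbbrbbb: Left { 0,1,2,3,4,5,11/2,23/4,47/8 }, Right { 6 } gives simplest 95/16
bbbbbbrbbbb: Left { 0,1,2,3,4,5,11/2,23/4,47/8,95/16 }, Right { 6 } gives simplest 191/32
bbbbbbrbbbbb: Left { 0,1,2,3,4,5,11/2,23/4,47/8,95/16,191/32 }, Right { 6 } gives simplest 383/64
bbbbbbrbbbbbr: Left { 0,1,2,3,4,5,11/2,23/4,47/8,95/16,191/32 }, Right { 383/64,6 } gives simplest 765/128
bbbbbbrbbbbbrr: Left { 0,1,2,3,4,5,11/2,23/4,47/8,95/16,191/32 }, Right { 765/128,383/64,6 } gives simplest 1529/256
bbbbbbrbbbbbrrb: Left { 0,1,2,3,4,5,11/2,23/4,47/8,95/16,191/32,1529/256 }, Right { 765/128,383/64,6 } gives simplest 3059/512

3059/512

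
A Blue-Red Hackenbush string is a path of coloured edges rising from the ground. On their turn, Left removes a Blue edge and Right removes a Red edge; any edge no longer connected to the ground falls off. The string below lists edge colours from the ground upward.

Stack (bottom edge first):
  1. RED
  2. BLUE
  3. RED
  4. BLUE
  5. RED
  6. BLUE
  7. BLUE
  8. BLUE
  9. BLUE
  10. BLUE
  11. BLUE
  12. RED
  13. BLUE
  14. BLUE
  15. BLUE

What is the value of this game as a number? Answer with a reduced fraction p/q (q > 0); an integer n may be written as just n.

Recurse on prefixes of the 15-edge string RED BLUE RED BLUE RED BLUE BLUE BLUE BLUE BLUE BLUE RED BLUE BLUE BLUE:
step 1: add RED to get R; options L={ none } R={ 0 } -> -1
step 2: add BLUE to get RB; options L={ -1 } R={ 0 } -> -1/2
step 3: add RED to get RBR; options L={ -1 } R={ -1/2 0 } -> -3/4
step 4: add BLUE to get RBRB; options L={ -1 -3/4 } R={ -1/2 0 } -> -5/8
step 5: add RED to get RBRBR; options L={ -1 -3/4 } R={ -5/8 -1/2 0 } -> -11/16
step 6: add BLUE to get RBRBRB; options L={ -1 -3/4 -11/16 } R={ -5/8 -1/2 0 } -> -21/32
step 7: add BLUE to get RBRBRBB; options L={ -1 -3/4 -11/16 -21/32 } R={ -5/8 -1/2 0 } -> -41/64
step 8: add BLUE to get RBRBRBBB; options L={ -1 -3/4 -11/16 -21/32 -41/64 } R={ -5/8 -1/2 0 } -> -81/128
step 9: add BLUE to get RBRBRBBBB; options L={ -1 -3/4 -11/16 -21/32 -41/64 -81/128 } R={ -5/8 -1/2 0 } -> -161/256
step 10: add BLUE to get RBRBRBBBBB; options L={ -1 -3/4 -11/16 -21/32 -41/64 -81/128 -161/256 } R={ -5/8 -1/2 0 } -> -321/512
step 11: add BLUE to get RBRBRBBBBBB; options L={ -1 -3/4 -11/16 -21/32 -41/64 -81/128 -161/256 -321/512 } R={ -5/8 -1/2 0 } -> -641/1024
step 12: add RED to get RBRBRBBBBBBR; options L={ -1 -3/4 -11/16 -21/32 -41/64 -81/128 -161/256 -321/512 } R={ -641/1024 -5/8 -1/2 0 } -> -1283/2048
step 13: add BLUE to get RBRBRBBBBBBRB; options L={ -1 -3/4 -11/16 -21/32 -41/64 -81/128 -161/256 -321/512 -1283/2048 } R={ -641/1024 -5/8 -1/2 0 } -> -2565/4096
step 14: add BLUE to get RBRBRBBBBBBRBB; options L={ -1 -3/4 -11/16 -21/32 -41/64 -81/128 -161/256 -321/512 -1283/2048 -2565/4096 } R={ -641/1024 -5/8 -1/2 0 } -> -5129/8192
step 15: add BLUE to get RBRBRBBBBBBRBBB; options L={ -1 -3/4 -11/16 -21/32 -41/64 -81/128 -161/256 -321/512 -1283/2048 -2565/4096 -5129/8192 } R={ -641/1024 -5/8 -1/2 0 } -> -10257/16384

-10257/16384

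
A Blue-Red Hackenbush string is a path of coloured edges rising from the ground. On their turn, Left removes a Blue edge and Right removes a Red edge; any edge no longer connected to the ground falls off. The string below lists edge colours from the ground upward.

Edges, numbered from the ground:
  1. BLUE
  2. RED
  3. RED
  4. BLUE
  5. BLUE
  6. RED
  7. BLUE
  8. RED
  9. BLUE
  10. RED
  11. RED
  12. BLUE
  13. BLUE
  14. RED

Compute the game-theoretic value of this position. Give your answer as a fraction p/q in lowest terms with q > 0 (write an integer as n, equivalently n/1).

1 of 14 · B · max L 0 · min R +∞ -> 1
2 of 14 · BR · max L 0 · min R 1 -> 1/2
3 of 14 · BRR · max L 0 · min R 1/2 -> 1/4
4 of 14 · BRRB · max L 1/4 · min R 1/2 -> 3/8
5 of 14 · BRRBB · max L 3/8 · min R 1/2 -> 7/16
6 of 14 · BRRBBR · max L 3/8 · min R 7/16 -> 13/32
7 of 14 · BRRBBRB · max L 13/32 · min R 7/16 -> 27/64
8 of 14 · BRRBBRBR · max L 13/32 · min R 27/64 -> 53/128
9 of 14 · BRRBBRBRB · max L 53/128 · min R 27/64 -> 107/256
10 of 14 · BRRBBRBRBR · max L 53/128 · min R 107/256 -> 213/512
11 of 14 · BRRBBRBRBRR · max L 53/128 · min R 213/512 -> 425/1024
12 of 14 · BRRBBRBRBRRB · max L 425/1024 · min R 213/512 -> 851/2048
13 of 14 · BRRBBRBRBRRBB · max L 851/2048 · min R 213/512 -> 1703/4096
14 of 14 · BRRBBRBRBRRBBR · max L 851/2048 · min R 1703/4096 -> 3405/8192

3405/8192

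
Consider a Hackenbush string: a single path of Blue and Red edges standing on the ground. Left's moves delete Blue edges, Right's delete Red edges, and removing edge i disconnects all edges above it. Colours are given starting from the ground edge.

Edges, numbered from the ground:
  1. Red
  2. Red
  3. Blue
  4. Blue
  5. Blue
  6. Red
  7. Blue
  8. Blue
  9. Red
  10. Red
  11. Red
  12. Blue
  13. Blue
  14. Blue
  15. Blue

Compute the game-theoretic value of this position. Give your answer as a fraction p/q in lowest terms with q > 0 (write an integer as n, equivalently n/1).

R: Left { (no moves) }, Right { 0 } ⇒ simplest -1
RR: Left { (no moves) }, Right { -1; 0 } ⇒ simplest -2
RRB: Left { -2 }, Right { -1; 0 } ⇒ simplest -3/2
RRBB: Left { -2; -3/2 }, Right { -1; 0 } ⇒ simplest -5/4
RRBBB: Left { -2; -3/2; -5/4 }, Right { -1; 0 } ⇒ simplest -9/8
RRBBBR: Left { -2; -3/2; -5/4 }, Right { -9/8; -1; 0 } ⇒ simplest -19/16
RRBBBRB: Left { -2; -3/2; -5/4; -19/16 }, Right { -9/8; -1; 0 } ⇒ simplest -37/32
RRBBBRBB: Left { -2; -3/2; -5/4; -19/16; -37/32 }, Right { -9/8; -1; 0 } ⇒ simplest -73/64
RRBBBRBBR: Left { -2; -3/2; -5/4; -19/16; -37/32 }, Right { -73/64; -9/8; -1; 0 } ⇒ simplest -147/128
RRBBBRBBRR: Left { -2; -3/2; -5/4; -19/16; -37/32 }, Right { -147/128; -73/64; -9/8; -1; 0 } ⇒ simplest -295/256
RRBBBRBBRRR: Left { -2; -3/2; -5/4; -19/16; -37/32 }, Right { -295/256; -147/128; -73/64; -9/8; -1; 0 } ⇒ simplest -591/512
RRBBBRBBRRRB: Left { -2; -3/2; -5/4; -19/16; -37/32; -591/512 }, Right { -295/256; -147/128; -73/64; -9/8; -1; 0 } ⇒ simplest -1181/1024
RRBBBRBBRRRBB: Left { -2; -3/2; -5/4; -19/16; -37/32; -591/512; -1181/1024 }, Right { -295/256; -147/128; -73/64; -9/8; -1; 0 } ⇒ simplest -2361/2048
RRBBBRBBRRRBBB: Left { -2; -3/2; -5/4; -19/16; -37/32; -591/512; -1181/1024; -2361/2048 }, Right { -295/256; -147/128; -73/64; -9/8; -1; 0 } ⇒ simplest -4721/4096
RRBBBRBBRRRBBBB: Left { -2; -3/2; -5/4; -19/16; -37/32; -591/512; -1181/1024; -2361/2048; -4721/4096 }, Right { -295/256; -147/128; -73/64; -9/8; -1; 0 } ⇒ simplest -9441/8192

-9441/8192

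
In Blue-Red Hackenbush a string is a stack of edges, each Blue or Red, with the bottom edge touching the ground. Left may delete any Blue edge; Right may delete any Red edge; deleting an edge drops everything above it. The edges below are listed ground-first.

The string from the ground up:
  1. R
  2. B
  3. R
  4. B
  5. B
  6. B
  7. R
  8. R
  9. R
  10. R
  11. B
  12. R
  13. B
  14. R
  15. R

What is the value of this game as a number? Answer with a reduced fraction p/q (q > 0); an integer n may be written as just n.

-9175/16384

value(R) = { (no moves) | 0 } ⇒ -1
value(RB) = { -1 | 0 } ⇒ -1/2
value(RBR) = { -1 | -1/2 0 } ⇒ -3/4
value(RBRB) = { -1 -3/4 | -1/2 0 } ⇒ -5/8
value(RBRBB) = { -1 -3/4 -5/8 | -1/2 0 } ⇒ -9/16
value(RBRBBB) = { -1 -3/4 -5/8 -9/16 | -1/2 0 } ⇒ -17/32
value(RBRBBBR) = { -1 -3/4 -5/8 -9/16 | -17/32 -1/2 0 } ⇒ -35/64
value(RBRBBBRR) = { -1 -3/4 -5/8 -9/16 | -35/64 -17/32 -1/2 0 } ⇒ -71/128
value(RBRBBBRRR) = { -1 -3/4 -5/8 -9/16 | -71/128 -35/64 -17/32 -1/2 0 } ⇒ -143/256
value(RBRBBBRRRR) = { -1 -3/4 -5/8 -9/16 | -143/256 -71/128 -35/64 -17/32 -1/2 0 } ⇒ -287/512
value(RBRBBBRRRRB) = { -1 -3/4 -5/8 -9/16 -287/512 | -143/256 -71/128 -35/64 -17/32 -1/2 0 } ⇒ -573/1024
value(RBRBBBRRRRBR) = { -1 -3/4 -5/8 -9/16 -287/512 | -573/1024 -143/256 -71/128 -35/64 -17/32 -1/2 0 } ⇒ -1147/2048
value(RBRBBBRRRRBRB) = { -1 -3/4 -5/8 -9/16 -287/512 -1147/2048 | -573/1024 -143/256 -71/128 -35/64 -17/32 -1/2 0 } ⇒ -2293/4096
value(RBRBBBRRRRBRBR) = { -1 -3/4 -5/8 -9/16 -287/512 -1147/2048 | -2293/4096 -573/1024 -143/256 -71/128 -35/64 -17/32 -1/2 0 } ⇒ -4587/8192
value(RBRBBBRRRRBRBRR) = { -1 -3/4 -5/8 -9/16 -287/512 -1147/2048 | -4587/8192 -2293/4096 -573/1024 -143/256 -71/128 -35/64 -17/32 -1/2 0 } ⇒ -9175/16384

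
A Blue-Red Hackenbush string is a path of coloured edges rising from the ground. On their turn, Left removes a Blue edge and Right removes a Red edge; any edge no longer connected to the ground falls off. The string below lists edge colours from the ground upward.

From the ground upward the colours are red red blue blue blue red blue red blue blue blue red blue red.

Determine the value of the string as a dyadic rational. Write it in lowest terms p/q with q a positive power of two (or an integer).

Recurse on prefixes of the 14-edge string red red blue blue blue red blue red blue blue blue red blue red:
v_1 [r]  L=[∅]  R=[0]  -> -1
v_2 [rr]  L=[∅]  R=[-1; 0]  -> -2
v_3 [rrb]  L=[-2]  R=[-1; 0]  -> -3/2
v_4 [rrbb]  L=[-2; -3/2]  R=[-1; 0]  -> -5/4
v_5 [rrbbb]  L=[-2; -3/2; -5/4]  R=[-1; 0]  -> -9/8
v_6 [rrbbbr]  L=[-2; -3/2; -5/4]  R=[-9/8; -1; 0]  -> -19/16
v_7 [rrbbbrb]  L=[-2; -3/2; -5/4; -19/16]  R=[-9/8; -1; 0]  -> -37/32
v_8 [rrbbbrbr]  L=[-2; -3/2; -5/4; -19/16]  R=[-37/32; -9/8; -1; 0]  -> -75/64
v_9 [rrbbbrbrb]  L=[-2; -3/2; -5/4; -19/16; -75/64]  R=[-37/32; -9/8; -1; 0]  -> -149/128
v_10 [rrbbbrbrbb]  L=[-2; -3/2; -5/4; -19/16; -75/64; -149/128]  R=[-37/32; -9/8; -1; 0]  -> -297/256
v_11 [rrbbbrbrbbb]  L=[-2; -3/2; -5/4; -19/16; -75/64; -149/128; -297/256]  R=[-37/32; -9/8; -1; 0]  -> -593/512
v_12 [rrbbbrbrbbbr]  L=[-2; -3/2; -5/4; -19/16; -75/64; -149/128; -297/256]  R=[-593/512; -37/32; -9/8; -1; 0]  -> -1187/1024
v_13 [rrbbbrbrbbbrb]  L=[-2; -3/2; -5/4; -19/16; -75/64; -149/128; -297/256; -1187/1024]  R=[-593/512; -37/32; -9/8; -1; 0]  -> -2373/2048
v_14 [rrbbbrbrbbbrbr]  L=[-2; -3/2; -5/4; -19/16; -75/64; -149/128; -297/256; -1187/1024]  R=[-2373/2048; -593/512; -37/32; -9/8; -1; 0]  -> -4747/4096

-4747/4096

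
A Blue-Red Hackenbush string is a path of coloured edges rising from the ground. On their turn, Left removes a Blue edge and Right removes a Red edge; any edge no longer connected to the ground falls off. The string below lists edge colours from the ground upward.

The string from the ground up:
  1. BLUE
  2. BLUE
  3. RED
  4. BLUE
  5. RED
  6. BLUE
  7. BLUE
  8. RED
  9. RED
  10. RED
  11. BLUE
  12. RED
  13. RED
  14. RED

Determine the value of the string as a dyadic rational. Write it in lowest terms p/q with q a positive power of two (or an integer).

6929/4096

Prefix values for BLUE BLUE RED BLUE RED BLUE BLUE RED RED RED BLUE RED RED RED via {L|R} + simplicity:
B: Left { 0 }, Right { — } => simplest 1
BB: Left { 0, 1 }, Right { — } => simplest 2
BBR: Left { 0, 1 }, Right { 2 } => simplest 3/2
BBRB: Left { 0, 1, 3/2 }, Right { 2 } => simplest 7/4
BBRBR: Left { 0, 1, 3/2 }, Right { 7/4, 2 } => simplest 13/8
BBRBRB: Left { 0, 1, 3/2, 13/8 }, Right { 7/4, 2 } => simplest 27/16
BBRBRBB: Left { 0, 1, 3/2, 13/8, 27/16 }, Right { 7/4, 2 } => simplest 55/32
BBRBRBBR: Left { 0, 1, 3/2, 13/8, 27/16 }, Right { 55/32, 7/4, 2 } => simplest 109/64
BBRBRBBRR: Left { 0, 1, 3/2, 13/8, 27/16 }, Right { 109/64, 55/32, 7/4, 2 } => simplest 217/128
BBRBRBBRRR: Left { 0, 1, 3/2, 13/8, 27/16 }, Right { 217/128, 109/64, 55/32, 7/4, 2 } => simplest 433/256
BBRBRBBRRRB: Left { 0, 1, 3/2, 13/8, 27/16, 433/256 }, Right { 217/128, 109/64, 55/32, 7/4, 2 } => simplest 867/512
BBRBRBBRRRBR: Left { 0, 1, 3/2, 13/8, 27/16, 433/256 }, Right { 867/512, 217/128, 109/64, 55/32, 7/4, 2 } => simplest 1733/1024
BBRBRBBRRRBRR: Left { 0, 1, 3/2, 13/8, 27/16, 433/256 }, Right { 1733/1024, 867/512, 217/128, 109/64, 55/32, 7/4, 2 } => simplest 3465/2048
BBRBRBBRRRBRRR: Left { 0, 1, 3/2, 13/8, 27/16, 433/256 }, Right { 3465/2048, 1733/1024, 867/512, 217/128, 109/64, 55/32, 7/4, 2 } => simplest 6929/4096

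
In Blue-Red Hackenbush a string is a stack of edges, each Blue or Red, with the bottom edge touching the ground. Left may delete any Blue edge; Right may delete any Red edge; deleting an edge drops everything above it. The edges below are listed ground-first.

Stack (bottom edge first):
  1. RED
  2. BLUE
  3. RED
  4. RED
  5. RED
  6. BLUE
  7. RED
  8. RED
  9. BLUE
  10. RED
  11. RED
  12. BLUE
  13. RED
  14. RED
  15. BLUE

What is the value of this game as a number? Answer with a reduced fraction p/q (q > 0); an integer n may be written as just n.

-15213/16384

R: Left {  }, Right { 0 } = simplest -1
RB: Left { -1 }, Right { 0 } = simplest -1/2
RBR: Left { -1 }, Right { -1/2; 0 } = simplest -3/4
RBRR: Left { -1 }, Right { -3/4; -1/2; 0 } = simplest -7/8
RBRRR: Left { -1 }, Right { -7/8; -3/4; -1/2; 0 } = simplest -15/16
RBRRRB: Left { -1; -15/16 }, Right { -7/8; -3/4; -1/2; 0 } = simplest -29/32
RBRRRBR: Left { -1; -15/16 }, Right { -29/32; -7/8; -3/4; -1/2; 0 } = simplest -59/64
RBRRRBRR: Left { -1; -15/16 }, Right { -59/64; -29/32; -7/8; -3/4; -1/2; 0 } = simplest -119/128
RBRRRBRRB: Left { -1; -15/16; -119/128 }, Right { -59/64; -29/32; -7/8; -3/4; -1/2; 0 } = simplest -237/256
RBRRRBRRBR: Left { -1; -15/16; -119/128 }, Right { -237/256; -59/64; -29/32; -7/8; -3/4; -1/2; 0 } = simplest -475/512
RBRRRBRRBRR: Left { -1; -15/16; -119/128 }, Right { -475/512; -237/256; -59/64; -29/32; -7/8; -3/4; -1/2; 0 } = simplest -951/1024
RBRRRBRRBRRB: Left { -1; -15/16; -119/128; -951/1024 }, Right { -475/512; -237/256; -59/64; -29/32; -7/8; -3/4; -1/2; 0 } = simplest -1901/2048
RBRRRBRRBRRBR: Left { -1; -15/16; -119/128; -951/1024 }, Right { -1901/2048; -475/512; -237/256; -59/64; -29/32; -7/8; -3/4; -1/2; 0 } = simplest -3803/4096
RBRRRBRRBRRBRR: Left { -1; -15/16; -119/128; -951/1024 }, Right { -3803/4096; -1901/2048; -475/512; -237/256; -59/64; -29/32; -7/8; -3/4; -1/2; 0 } = simplest -7607/8192
RBRRRBRRBRRBRRB: Left { -1; -15/16; -119/128; -951/1024; -7607/8192 }, Right { -3803/4096; -1901/2048; -475/512; -237/256; -59/64; -29/32; -7/8; -3/4; -1/2; 0 } = simplest -15213/16384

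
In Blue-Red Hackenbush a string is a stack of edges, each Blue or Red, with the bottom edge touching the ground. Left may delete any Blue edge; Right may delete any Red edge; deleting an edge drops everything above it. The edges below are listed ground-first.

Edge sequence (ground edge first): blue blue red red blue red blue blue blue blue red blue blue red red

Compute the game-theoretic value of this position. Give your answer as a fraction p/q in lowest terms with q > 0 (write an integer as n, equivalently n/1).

11225/8192

Recurse on prefixes of the 15-edge string blue blue red red blue red blue blue blue blue red blue blue red red:
step 1: add blue to get b; options L={ 0 } R={ (no moves) } = 1
step 2: add blue to get bb; options L={ 0,1 } R={ (no moves) } = 2
step 3: add red to get bbr; options L={ 0,1 } R={ 2 } = 3/2
step 4: add red to get bbrr; options L={ 0,1 } R={ 3/2,2 } = 5/4
step 5: add blue to get bbrrb; options L={ 0,1,5/4 } R={ 3/2,2 } = 11/8
step 6: add red to get bbrrbr; options L={ 0,1,5/4 } R={ 11/8,3/2,2 } = 21/16
step 7: add blue to get bbrrbrb; options L={ 0,1,5/4,21/16 } R={ 11/8,3/2,2 } = 43/32
step 8: add blue to get bbrrbrbb; options L={ 0,1,5/4,21/16,43/32 } R={ 11/8,3/2,2 } = 87/64
step 9: add blue to get bbrrbrbbb; options L={ 0,1,5/4,21/16,43/32,87/64 } R={ 11/8,3/2,2 } = 175/128
step 10: add blue to get bbrrbrbbbb; options L={ 0,1,5/4,21/16,43/32,87/64,175/128 } R={ 11/8,3/2,2 } = 351/256
step 11: add red to get bbrrbrbbbbr; options L={ 0,1,5/4,21/16,43/32,87/64,175/128 } R={ 351/256,11/8,3/2,2 } = 701/512
step 12: add blue to get bbrrbrbbbbrb; options L={ 0,1,5/4,21/16,43/32,87/64,175/128,701/512 } R={ 351/256,11/8,3/2,2 } = 1403/1024
step 13: add blue to get bbrrbrbbbbrbb; options L={ 0,1,5/4,21/16,43/32,87/64,175/128,701/512,1403/1024 } R={ 351/256,11/8,3/2,2 } = 2807/2048
step 14: add red to get bbrrbrbbbbrbbr; options L={ 0,1,5/4,21/16,43/32,87/64,175/128,701/512,1403/1024 } R={ 2807/2048,351/256,11/8,3/2,2 } = 5613/4096
step 15: add red to get bbrrbrbbbbrbbrr; options L={ 0,1,5/4,21/16,43/32,87/64,175/128,701/512,1403/1024 } R={ 5613/4096,2807/2048,351/256,11/8,3/2,2 } = 11225/8192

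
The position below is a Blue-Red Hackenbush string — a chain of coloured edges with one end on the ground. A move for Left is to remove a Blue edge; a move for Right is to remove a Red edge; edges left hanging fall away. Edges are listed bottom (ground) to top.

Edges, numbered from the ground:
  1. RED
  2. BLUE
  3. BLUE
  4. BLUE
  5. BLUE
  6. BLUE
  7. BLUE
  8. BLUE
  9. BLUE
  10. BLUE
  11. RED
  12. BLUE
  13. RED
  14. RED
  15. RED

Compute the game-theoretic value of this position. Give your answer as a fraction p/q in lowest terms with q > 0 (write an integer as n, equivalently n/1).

Build value(s[:k]) for k = 1..15, string s = RED BLUE BLUE BLUE BLUE BLUE BLUE BLUE BLUE BLUE RED BLUE RED RED RED.
edge 1 of 15 (RED): { (no moves) | 0 } -> -1
edge 2 of 15 (BLUE): { -1 | 0 } -> -1/2
edge 3 of 15 (BLUE): { -1, -1/2 | 0 } -> -1/4
edge 4 of 15 (BLUE): { -1, -1/2, -1/4 | 0 } -> -1/8
edge 5 of 15 (BLUE): { -1, -1/2, -1/4, -1/8 | 0 } -> -1/16
edge 6 of 15 (BLUE): { -1, -1/2, -1/4, -1/8, -1/16 | 0 } -> -1/32
edge 7 of 15 (BLUE): { -1, -1/2, -1/4, -1/8, -1/16, -1/32 | 0 } -> -1/64
edge 8 of 15 (BLUE): { -1, -1/2, -1/4, -1/8, -1/16, -1/32, -1/64 | 0 } -> -1/128
edge 9 of 15 (BLUE): { -1, -1/2, -1/4, -1/8, -1/16, -1/32, -1/64, -1/128 | 0 } -> -1/256
edge 10 of 15 (BLUE): { -1, -1/2, -1/4, -1/8, -1/16, -1/32, -1/64, -1/128, -1/256 | 0 } -> -1/512
edge 11 of 15 (RED): { -1, -1/2, -1/4, -1/8, -1/16, -1/32, -1/64, -1/128, -1/256 | -1/512, 0 } -> -3/1024
edge 12 of 15 (BLUE): { -1, -1/2, -1/4, -1/8, -1/16, -1/32, -1/64, -1/128, -1/256, -3/1024 | -1/512, 0 } -> -5/2048
edge 13 of 15 (RED): { -1, -1/2, -1/4, -1/8, -1/16, -1/32, -1/64, -1/128, -1/256, -3/1024 | -5/2048, -1/512, 0 } -> -11/4096
edge 14 of 15 (RED): { -1, -1/2, -1/4, -1/8, -1/16, -1/32, -1/64, -1/128, -1/256, -3/1024 | -11/4096, -5/2048, -1/512, 0 } -> -23/8192
edge 15 of 15 (RED): { -1, -1/2, -1/4, -1/8, -1/16, -1/32, -1/64, -1/128, -1/256, -3/1024 | -23/8192, -11/4096, -5/2048, -1/512, 0 } -> -47/16384

-47/16384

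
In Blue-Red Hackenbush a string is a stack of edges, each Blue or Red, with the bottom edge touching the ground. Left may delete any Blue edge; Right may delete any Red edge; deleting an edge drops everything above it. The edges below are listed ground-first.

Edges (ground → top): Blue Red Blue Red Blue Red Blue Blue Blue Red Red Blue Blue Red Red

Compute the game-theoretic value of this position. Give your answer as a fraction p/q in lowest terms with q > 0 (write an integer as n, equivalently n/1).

11161/16384

Recurse on prefixes of the 15-edge string Blue Red Blue Red Blue Red Blue Blue Blue Red Red Blue Blue Red Red:
step 1: add Blue to get B; options L={ 0 } R={ ∅ } — 1
step 2: add Red to get BR; options L={ 0 } R={ 1 } — 1/2
step 3: add Blue to get BRB; options L={ 0 1/2 } R={ 1 } — 3/4
step 4: add Red to get BRBR; options L={ 0 1/2 } R={ 3/4 1 } — 5/8
step 5: add Blue to get BRBRB; options L={ 0 1/2 5/8 } R={ 3/4 1 } — 11/16
step 6: add Red to get BRBRBR; options L={ 0 1/2 5/8 } R={ 11/16 3/4 1 } — 21/32
step 7: add Blue to get BRBRBRB; options L={ 0 1/2 5/8 21/32 } R={ 11/16 3/4 1 } — 43/64
step 8: add Blue to get BRBRBRBB; options L={ 0 1/2 5/8 21/32 43/64 } R={ 11/16 3/4 1 } — 87/128
step 9: add Blue to get BRBRBRBBB; options L={ 0 1/2 5/8 21/32 43/64 87/128 } R={ 11/16 3/4 1 } — 175/256
step 10: add Red to get BRBRBRBBBR; options L={ 0 1/2 5/8 21/32 43/64 87/128 } R={ 175/256 11/16 3/4 1 } — 349/512
step 11: add Red to get BRBRBRBBBRR; options L={ 0 1/2 5/8 21/32 43/64 87/128 } R={ 349/512 175/256 11/16 3/4 1 } — 697/1024
step 12: add Blue to get BRBRBRBBBRRB; options L={ 0 1/2 5/8 21/32 43/64 87/128 697/1024 } R={ 349/512 175/256 11/16 3/4 1 } — 1395/2048
step 13: add Blue to get BRBRBRBBBRRBB; options L={ 0 1/2 5/8 21/32 43/64 87/128 697/1024 1395/2048 } R={ 349/512 175/256 11/16 3/4 1 } — 2791/4096
step 14: add Red to get BRBRBRBBBRRBBR; options L={ 0 1/2 5/8 21/32 43/64 87/128 697/1024 1395/2048 } R={ 2791/4096 349/512 175/256 11/16 3/4 1 } — 5581/8192
step 15: add Red to get BRBRBRBBBRRBBRR; options L={ 0 1/2 5/8 21/32 43/64 87/128 697/1024 1395/2048 } R={ 5581/8192 2791/4096 349/512 175/256 11/16 3/4 1 } — 11161/16384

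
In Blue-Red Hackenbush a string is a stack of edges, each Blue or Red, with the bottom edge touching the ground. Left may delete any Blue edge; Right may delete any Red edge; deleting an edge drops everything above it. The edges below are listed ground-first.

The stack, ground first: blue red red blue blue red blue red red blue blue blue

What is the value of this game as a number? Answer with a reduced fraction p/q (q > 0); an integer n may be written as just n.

847/2048

1 of 12 · b · max L 0 · min R +∞ ⇒ 1
2 of 12 · br · max L 0 · min R 1 ⇒ 1/2
3 of 12 · brr · max L 0 · min R 1/2 ⇒ 1/4
4 of 12 · brrb · max L 1/4 · min R 1/2 ⇒ 3/8
5 of 12 · brrbb · max L 3/8 · min R 1/2 ⇒ 7/16
6 of 12 · brrbbr · max L 3/8 · min R 7/16 ⇒ 13/32
7 of 12 · brrbbrb · max L 13/32 · min R 7/16 ⇒ 27/64
8 of 12 · brrbbrbr · max L 13/32 · min R 27/64 ⇒ 53/128
9 of 12 · brrbbrbrr · max L 13/32 · min R 53/128 ⇒ 105/256
10 of 12 · brrbbrbrrb · max L 105/256 · min R 53/128 ⇒ 211/512
11 of 12 · brrbbrbrrbb · max L 211/512 · min R 53/128 ⇒ 423/1024
12 of 12 · brrbbrbrrbbb · max L 423/1024 · min R 53/128 ⇒ 847/2048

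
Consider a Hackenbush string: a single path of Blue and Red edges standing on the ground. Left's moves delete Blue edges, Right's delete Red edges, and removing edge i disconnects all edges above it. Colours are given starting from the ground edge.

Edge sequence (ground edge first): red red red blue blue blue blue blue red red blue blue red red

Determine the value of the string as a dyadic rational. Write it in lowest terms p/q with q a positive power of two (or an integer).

-4199/2048

G_1 [r]  L=[none]  R=[0]  — -1
G_2 [rr]  L=[none]  R=[-1; 0]  — -2
G_3 [rrr]  L=[none]  R=[-2; -1; 0]  — -3
G_4 [rrrb]  L=[-3]  R=[-2; -1; 0]  — -5/2
G_5 [rrrbb]  L=[-3; -5/2]  R=[-2; -1; 0]  — -9/4
G_6 [rrrbbb]  L=[-3; -5/2; -9/4]  R=[-2; -1; 0]  — -17/8
G_7 [rrrbbbb]  L=[-3; -5/2; -9/4; -17/8]  R=[-2; -1; 0]  — -33/16
G_8 [rrrbbbbb]  L=[-3; -5/2; -9/4; -17/8; -33/16]  R=[-2; -1; 0]  — -65/32
G_9 [rrrbbbbbr]  L=[-3; -5/2; -9/4; -17/8; -33/16]  R=[-65/32; -2; -1; 0]  — -131/64
G_10 [rrrbbbbbrr]  L=[-3; -5/2; -9/4; -17/8; -33/16]  R=[-131/64; -65/32; -2; -1; 0]  — -263/128
G_11 [rrrbbbbbrrb]  L=[-3; -5/2; -9/4; -17/8; -33/16; -263/128]  R=[-131/64; -65/32; -2; -1; 0]  — -525/256
G_12 [rrrbbbbbrrbb]  L=[-3; -5/2; -9/4; -17/8; -33/16; -263/128; -525/256]  R=[-131/64; -65/32; -2; -1; 0]  — -1049/512
G_13 [rrrbbbbbrrbbr]  L=[-3; -5/2; -9/4; -17/8; -33/16; -263/128; -525/256]  R=[-1049/512; -131/64; -65/32; -2; -1; 0]  — -2099/1024
G_14 [rrrbbbbbrrbbrr]  L=[-3; -5/2; -9/4; -17/8; -33/16; -263/128; -525/256]  R=[-2099/1024; -1049/512; -131/64; -65/32; -2; -1; 0]  — -4199/2048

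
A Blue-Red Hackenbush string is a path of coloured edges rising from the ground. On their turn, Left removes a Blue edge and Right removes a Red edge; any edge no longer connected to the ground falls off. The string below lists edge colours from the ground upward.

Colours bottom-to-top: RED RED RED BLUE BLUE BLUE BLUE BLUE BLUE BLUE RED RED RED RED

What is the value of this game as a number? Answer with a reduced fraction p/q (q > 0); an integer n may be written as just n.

val_1 [R]  L=[]  R=[0]  -> -1
val_2 [RR]  L=[]  R=[-1; 0]  -> -2
val_3 [RRR]  L=[]  R=[-2; -1; 0]  -> -3
val_4 [RRRB]  L=[-3]  R=[-2; -1; 0]  -> -5/2
val_5 [RRRBB]  L=[-3; -5/2]  R=[-2; -1; 0]  -> -9/4
val_6 [RRRBBB]  L=[-3; -5/2; -9/4]  R=[-2; -1; 0]  -> -17/8
val_7 [RRRBBBB]  L=[-3; -5/2; -9/4; -17/8]  R=[-2; -1; 0]  -> -33/16
val_8 [RRRBBBBB]  L=[-3; -5/2; -9/4; -17/8; -33/16]  R=[-2; -1; 0]  -> -65/32
val_9 [RRRBBBBBB]  L=[-3; -5/2; -9/4; -17/8; -33/16; -65/32]  R=[-2; -1; 0]  -> -129/64
val_10 [RRRBBBBBBB]  L=[-3; -5/2; -9/4; -17/8; -33/16; -65/32; -129/64]  R=[-2; -1; 0]  -> -257/128
val_11 [RRRBBBBBBBR]  L=[-3; -5/2; -9/4; -17/8; -33/16; -65/32; -129/64]  R=[-257/128; -2; -1; 0]  -> -515/256
val_12 [RRRBBBBBBBRR]  L=[-3; -5/2; -9/4; -17/8; -33/16; -65/32; -129/64]  R=[-515/256; -257/128; -2; -1; 0]  -> -1031/512
val_13 [RRRBBBBBBBRRR]  L=[-3; -5/2; -9/4; -17/8; -33/16; -65/32; -129/64]  R=[-1031/512; -515/256; -257/128; -2; -1; 0]  -> -2063/1024
val_14 [RRRBBBBBBBRRRR]  L=[-3; -5/2; -9/4; -17/8; -33/16; -65/32; -129/64]  R=[-2063/1024; -1031/512; -515/256; -257/128; -2; -1; 0]  -> -4127/2048

-4127/2048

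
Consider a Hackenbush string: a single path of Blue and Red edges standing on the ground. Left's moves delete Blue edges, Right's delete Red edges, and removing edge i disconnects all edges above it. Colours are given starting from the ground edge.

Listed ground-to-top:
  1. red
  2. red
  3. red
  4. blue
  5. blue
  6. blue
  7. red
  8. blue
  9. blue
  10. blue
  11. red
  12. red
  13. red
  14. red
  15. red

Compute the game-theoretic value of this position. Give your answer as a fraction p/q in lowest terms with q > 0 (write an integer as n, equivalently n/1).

val_1 [r]  L=[]  R=[0]  — -1
val_2 [rr]  L=[]  R=[-1 0]  — -2
val_3 [rrr]  L=[]  R=[-2 -1 0]  — -3
val_4 [rrrb]  L=[-3]  R=[-2 -1 0]  — -5/2
val_5 [rrrbb]  L=[-3 -5/2]  R=[-2 -1 0]  — -9/4
val_6 [rrrbbb]  L=[-3 -5/2 -9/4]  R=[-2 -1 0]  — -17/8
val_7 [rrrbbbr]  L=[-3 -5/2 -9/4]  R=[-17/8 -2 -1 0]  — -35/16
val_8 [rrrbbbrb]  L=[-3 -5/2 -9/4 -35/16]  R=[-17/8 -2 -1 0]  — -69/32
val_9 [rrrbbbrbb]  L=[-3 -5/2 -9/4 -35/16 -69/32]  R=[-17/8 -2 -1 0]  — -137/64
val_10 [rrrbbbrbbb]  L=[-3 -5/2 -9/4 -35/16 -69/32 -137/64]  R=[-17/8 -2 -1 0]  — -273/128
val_11 [rrrbbbrbbbr]  L=[-3 -5/2 -9/4 -35/16 -69/32 -137/64]  R=[-273/128 -17/8 -2 -1 0]  — -547/256
val_12 [rrrbbbrbbbrr]  L=[-3 -5/2 -9/4 -35/16 -69/32 -137/64]  R=[-547/256 -273/128 -17/8 -2 -1 0]  — -1095/512
val_13 [rrrbbbrbbbrrr]  L=[-3 -5/2 -9/4 -35/16 -69/32 -137/64]  R=[-1095/512 -547/256 -273/128 -17/8 -2 -1 0]  — -2191/1024
val_14 [rrrbbbrbbbrrrr]  L=[-3 -5/2 -9/4 -35/16 -69/32 -137/64]  R=[-2191/1024 -1095/512 -547/256 -273/128 -17/8 -2 -1 0]  — -4383/2048
val_15 [rrrbbbrbbbrrrrr]  L=[-3 -5/2 -9/4 -35/16 -69/32 -137/64]  R=[-4383/2048 -2191/1024 -1095/512 -547/256 -273/128 -17/8 -2 -1 0]  — -8767/4096

-8767/4096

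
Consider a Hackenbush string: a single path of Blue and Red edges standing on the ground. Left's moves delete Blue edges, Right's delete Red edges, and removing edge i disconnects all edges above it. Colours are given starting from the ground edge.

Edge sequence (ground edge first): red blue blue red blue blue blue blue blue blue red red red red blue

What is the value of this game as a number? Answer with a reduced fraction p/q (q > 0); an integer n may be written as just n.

-4157/16384

val_1 [r]  L=[(no moves)]  R=[0]  so -1
val_2 [rb]  L=[-1]  R=[0]  so -1/2
val_3 [rbb]  L=[-1 -1/2]  R=[0]  so -1/4
val_4 [rbbr]  L=[-1 -1/2]  R=[-1/4 0]  so -3/8
val_5 [rbbrb]  L=[-1 -1/2 -3/8]  R=[-1/4 0]  so -5/16
val_6 [rbbrbb]  L=[-1 -1/2 -3/8 -5/16]  R=[-1/4 0]  so -9/32
val_7 [rbbrbbb]  L=[-1 -1/2 -3/8 -5/16 -9/32]  R=[-1/4 0]  so -17/64
val_8 [rbbrbbbb]  L=[-1 -1/2 -3/8 -5/16 -9/32 -17/64]  R=[-1/4 0]  so -33/128
val_9 [rbbrbbbbb]  L=[-1 -1/2 -3/8 -5/16 -9/32 -17/64 -33/128]  R=[-1/4 0]  so -65/256
val_10 [rbbrbbbbbb]  L=[-1 -1/2 -3/8 -5/16 -9/32 -17/64 -33/128 -65/256]  R=[-1/4 0]  so -129/512
val_11 [rbbrbbbbbbr]  L=[-1 -1/2 -3/8 -5/16 -9/32 -17/64 -33/128 -65/256]  R=[-129/512 -1/4 0]  so -259/1024
val_12 [rbbrbbbbbbrr]  L=[-1 -1/2 -3/8 -5/16 -9/32 -17/64 -33/128 -65/256]  R=[-259/1024 -129/512 -1/4 0]  so -519/2048
val_13 [rbbrbbbbbbrrr]  L=[-1 -1/2 -3/8 -5/16 -9/32 -17/64 -33/128 -65/256]  R=[-519/2048 -259/1024 -129/512 -1/4 0]  so -1039/4096
val_14 [rbbrbbbbbbrrrr]  L=[-1 -1/2 -3/8 -5/16 -9/32 -17/64 -33/128 -65/256]  R=[-1039/4096 -519/2048 -259/1024 -129/512 -1/4 0]  so -2079/8192
val_15 [rbbrbbbbbbrrrrb]  L=[-1 -1/2 -3/8 -5/16 -9/32 -17/64 -33/128 -65/256 -2079/8192]  R=[-1039/4096 -519/2048 -259/1024 -129/512 -1/4 0]  so -4157/16384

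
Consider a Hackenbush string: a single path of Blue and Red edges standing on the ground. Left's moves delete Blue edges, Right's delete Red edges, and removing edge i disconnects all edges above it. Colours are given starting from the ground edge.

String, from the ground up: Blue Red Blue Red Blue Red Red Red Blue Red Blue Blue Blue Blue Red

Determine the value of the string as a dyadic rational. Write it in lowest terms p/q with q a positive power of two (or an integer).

value_1 [B]  L=[0]  R=[∅]  → 1
value_2 [BR]  L=[0]  R=[1]  → 1/2
value_3 [BRB]  L=[0,1/2]  R=[1]  → 3/4
value_4 [BRBR]  L=[0,1/2]  R=[3/4,1]  → 5/8
value_5 [BRBRB]  L=[0,1/2,5/8]  R=[3/4,1]  → 11/16
value_6 [BRBRBR]  L=[0,1/2,5/8]  R=[11/16,3/4,1]  → 21/32
value_7 [BRBRBRR]  L=[0,1/2,5/8]  R=[21/32,11/16,3/4,1]  → 41/64
value_8 [BRBRBRRR]  L=[0,1/2,5/8]  R=[41/64,21/32,11/16,3/4,1]  → 81/128
value_9 [BRBRBRRRB]  L=[0,1/2,5/8,81/128]  R=[41/64,21/32,11/16,3/4,1]  → 163/256
value_10 [BRBRBRRRBR]  L=[0,1/2,5/8,81/128]  R=[163/256,41/64,21/32,11/16,3/4,1]  → 325/512
value_11 [BRBRBRRRBRB]  L=[0,1/2,5/8,81/128,325/512]  R=[163/256,41/64,21/32,11/16,3/4,1]  → 651/1024
value_12 [BRBRBRRRBRBB]  L=[0,1/2,5/8,81/128,325/512,651/1024]  R=[163/256,41/64,21/32,11/16,3/4,1]  → 1303/2048
value_13 [BRBRBRRRBRBBB]  L=[0,1/2,5/8,81/128,325/512,651/1024,1303/2048]  R=[163/256,41/64,21/32,11/16,3/4,1]  → 2607/4096
value_14 [BRBRBRRRBRBBBB]  L=[0,1/2,5/8,81/128,325/512,651/1024,1303/2048,2607/4096]  R=[163/256,41/64,21/32,11/16,3/4,1]  → 5215/8192
value_15 [BRBRBRRRBRBBBBR]  L=[0,1/2,5/8,81/128,325/512,651/1024,1303/2048,2607/4096]  R=[5215/8192,163/256,41/64,21/32,11/16,3/4,1]  → 10429/16384

10429/16384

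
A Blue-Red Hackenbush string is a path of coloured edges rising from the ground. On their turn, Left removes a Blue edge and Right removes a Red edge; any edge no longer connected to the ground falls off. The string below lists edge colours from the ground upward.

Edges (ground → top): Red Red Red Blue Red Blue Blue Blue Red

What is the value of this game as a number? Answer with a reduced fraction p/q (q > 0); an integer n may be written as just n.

edge 1 of 9 (Red): { — | 0 } so -1
edge 2 of 9 (Red): { — | -1; 0 } so -2
edge 3 of 9 (Red): { — | -2; -1; 0 } so -3
edge 4 of 9 (Blue): { -3 | -2; -1; 0 } so -5/2
edge 5 of 9 (Red): { -3 | -5/2; -2; -1; 0 } so -11/4
edge 6 of 9 (Blue): { -3; -11/4 | -5/2; -2; -1; 0 } so -21/8
edge 7 of 9 (Blue): { -3; -11/4; -21/8 | -5/2; -2; -1; 0 } so -41/16
edge 8 of 9 (Blue): { -3; -11/4; -21/8; -41/16 | -5/2; -2; -1; 0 } so -81/32
edge 9 of 9 (Red): { -3; -11/4; -21/8; -41/16 | -81/32; -5/2; -2; -1; 0 } so -163/64

-163/64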